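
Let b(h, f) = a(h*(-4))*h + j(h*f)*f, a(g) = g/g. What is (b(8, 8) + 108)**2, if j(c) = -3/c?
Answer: 855625/64 ≈ 13369.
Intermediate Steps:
a(g) = 1
b(h, f) = h - 3/h (b(h, f) = 1*h + (-3*1/(f*h))*f = h + (-3*1/(f*h))*f = h + (-3/(f*h))*f = h - 3/h)
(b(8, 8) + 108)**2 = ((8 - 3/8) + 108)**2 = (61/8 + 108)**2 = (925/8)**2 = 855625/64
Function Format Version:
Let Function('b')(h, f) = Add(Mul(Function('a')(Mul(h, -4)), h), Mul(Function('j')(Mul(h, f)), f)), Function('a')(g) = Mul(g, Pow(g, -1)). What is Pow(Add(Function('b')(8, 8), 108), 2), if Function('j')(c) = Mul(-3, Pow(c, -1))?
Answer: Rational(855625, 64) ≈ 13369.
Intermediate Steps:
Function('a')(g) = 1
Function('b')(h, f) = Add(h, Mul(-3, Pow(h, -1))) (Function('b')(h, f) = Add(Mul(1, h), Mul(Mul(-3, Pow(Mul(h, f), -1)), f)) = Add(h, Mul(Mul(-3, Pow(Mul(f, h), -1)), f)) = Add(h, Mul(Mul(-3, Mul(Pow(f, -1), Pow(h, -1))), f)) = Add(h, Mul(Mul(-3, Pow(f, -1), Pow(h, -1)), f)) = Add(h, Mul(-3, Pow(h, -1))))
Pow(Add(Function('b')(8, 8), 108), 2) = Pow(Add(Add(8, Mul(-3, Pow(8, -1))), 108), 2) = Pow(Add(Add(8, Mul(-3, Rational(1, 8))), 108), 2) = Pow(Add(Add(8, Rational(-3, 8)), 108), 2) = Pow(Add(Rational(61, 8), 108), 2) = Pow(Rational(925, 8), 2) = Rational(855625, 64)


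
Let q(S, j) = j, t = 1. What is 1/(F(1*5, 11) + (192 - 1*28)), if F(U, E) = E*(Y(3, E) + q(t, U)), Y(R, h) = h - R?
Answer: 1/307 ≈ 0.0032573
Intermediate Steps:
F(U, E) = E*(-3 + E + U) (F(U, E) = E*((E - 1*3) + U) = E*((E - 3) + U) = E*((-3 + E) + U) = E*(-3 + E + U))
1/(F(1*5, 11) + (192 - 1*28)) = 1/(11*(-3 + 11 + 1*5) + (192 - 1*28)) = 1/(11*(-3 + 11 + 5) + (192 - 28)) = 1/(11*13 + 164) = 1/(143 + 164) = 1/307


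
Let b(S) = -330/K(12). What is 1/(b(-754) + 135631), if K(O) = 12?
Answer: 2/271207 ≈ 7.3744e-6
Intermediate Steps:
b(S) = -55/2 (b(S) = -330/12 = -330*1/12 = -55/2)
1/(b(-754) + 135631) = 1/(-55/2 + 135631) = 1/(271207/2) = 2/271207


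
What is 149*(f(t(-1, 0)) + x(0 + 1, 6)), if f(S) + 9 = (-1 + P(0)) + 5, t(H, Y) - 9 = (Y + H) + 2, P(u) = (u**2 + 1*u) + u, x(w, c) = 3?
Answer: -298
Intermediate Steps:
P(u) = u**2 + 2*u (P(u) = (u**2 + u) + u = (u + u**2) + u = u**2 + 2*u)
t(H, Y) = 11 + H + Y (t(H, Y) = 9 + ((Y + H) + 2) = 9 + ((H + Y) + 2) = 9 + (2 + H + Y) = 11 + H + Y)
f(S) = -5 (f(S) = -9 + ((-1 + 0*(2 + 0)) + 5) = -9 + ((-1 + 0*2) + 5) = -9 + ((-1 + 0) + 5) = -9 + (-1 + 5) = -9 + 4 = -5)
149*(f(t(-1, 0)) + x(0 + 1, 6)) = 149*(-5 + 3) = 149*(-2) = -298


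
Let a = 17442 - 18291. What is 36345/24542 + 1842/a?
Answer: -4783153/6945386 ≈ -0.68868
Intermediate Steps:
a = -849
36345/24542 + 1842/a = 36345/24542 + 1842/(-849) = 36345*(1/24542) + 1842*(-1/849) = 36345/24542 - 614/283 = -4783153/6945386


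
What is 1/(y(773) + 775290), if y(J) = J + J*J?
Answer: 1/1373592 ≈ 7.2802e-7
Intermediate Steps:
y(J) = J + J**2
1/(y(773) + 775290) = 1/(773*(1 + 773) + 775290) = 1/(773*774 + 775290) = 1/(598302 + 775290) = 1/1373592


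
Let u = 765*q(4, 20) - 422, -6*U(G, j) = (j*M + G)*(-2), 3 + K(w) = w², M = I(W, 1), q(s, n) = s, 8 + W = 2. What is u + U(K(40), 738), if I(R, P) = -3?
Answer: 7297/3 ≈ 2432.3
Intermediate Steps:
W = -6 (W = -8 + 2 = -6)
M = -3
K(w) = -3 + w²
U(G, j) = -j + G/3 (U(G, j) = -(j*(-3) + G)*(-2)/6 = -(-3*j + G)*(-2)/6 = -(G - 3*j)*(-2)/6 = -(-2*G + 6*j)/6 = -j + G/3)
u = 2638 (u = 765*4 - 422 = 3060 - 422 = 2638)
u + U(K(40), 738) = 2638 + (-1*738 + (-3 + 40²)/3) = 2638 + (-738 + (-3 + 1600)/3) = 2638 + (-738 + (⅓)*1597) = 2638 + (-738 + 1597/3) = 2638 - 617/3 = 7297/3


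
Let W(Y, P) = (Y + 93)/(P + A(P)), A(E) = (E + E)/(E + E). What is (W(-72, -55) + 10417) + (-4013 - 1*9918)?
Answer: -63259/18 ≈ -3514.4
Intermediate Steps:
A(E) = 1 (A(E) = (2*E)/((2*E)) = (2*E)*(1/(2*E)) = 1)
W(Y, P) = (93 + Y)/(1 + P) (W(Y, P) = (Y + 93)/(P + 1) = (93 + Y)/(1 + P))
(W(-72, -55) + 10417) + (-4013 - 1*9918) = ((93 - 72)/(1 - 55) + 10417) + (-4013 - 1*9918) = (21/(-54) + 10417) + (-4013 - 9918) = (-1/54*21 + 10417) - 13931 = (-7/18 + 10417) - 13931 = 187499/18 - 13931 = -63259/18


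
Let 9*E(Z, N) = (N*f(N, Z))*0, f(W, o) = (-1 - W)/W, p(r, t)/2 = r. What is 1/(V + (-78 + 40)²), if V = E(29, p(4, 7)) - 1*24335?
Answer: -1/22891 ≈ -4.3685e-5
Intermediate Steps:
p(r, t) = 2*r
f(W, o) = (-1 - W)/W
E(Z, N) = 0 (E(Z, N) = ((N*((-1 - N)/N))*0)/9 = ((-1 - N)*0)/9 = (⅑)*0 = 0)
V = -24335 (V = 0 - 1*24335 = 0 - 24335 = -24335)
1/(V + (-78 + 40)²) = 1/(-24335 + (-78 + 40)²) = 1/(-24335 + (-38)²) = 1/(-24335 + 1444) = 1/(-22891) = -1/22891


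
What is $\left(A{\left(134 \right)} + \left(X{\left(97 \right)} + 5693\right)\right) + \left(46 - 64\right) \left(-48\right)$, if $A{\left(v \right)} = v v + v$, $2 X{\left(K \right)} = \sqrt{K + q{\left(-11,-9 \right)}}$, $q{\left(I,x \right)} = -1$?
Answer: $24647 + 2 \sqrt{6} \approx 24652.0$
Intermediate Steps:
$X{\left(K \right)} = \frac{\sqrt{-1 + K}}{2}$ ($X{\left(K \right)} = \frac{\sqrt{K - 1}}{2} = \frac{\sqrt{-1 + K}}{2}$)
$A{\left(v \right)} = v + v^{2}$ ($A{\left(v \right)} = v^{2} + v = v + v^{2}$)
$\left(A{\left(134 \right)} + \left(X{\left(97 \right)} + 5693\right)\right) + \left(46 - 64\right) \left(-48\right) = \left(134 \left(1 + 134\right) + \left(\frac{\sqrt{-1 + 97}}{2} + 5693\right)\right) + \left(46 - 64\right) \left(-48\right) = \left(134 \cdot 135 + \left(\frac{\sqrt{96}}{2} + 5693\right)\right) - -864 = \left(18090 + \left(\frac{4 \sqrt{6}}{2} + 5693\right)\right) + 864 = \left(18090 + \left(2 \sqrt{6} + 5693\right)\right) + 864 = \left(18090 + \left(5693 + 2 \sqrt{6}\right)\right) + 864 = \left(23783 + 2 \sqrt{6}\right) + 864 = 24647 + 2 \sqrt{6}$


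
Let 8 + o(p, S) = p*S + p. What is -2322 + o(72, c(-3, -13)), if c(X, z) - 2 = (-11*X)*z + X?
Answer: -33218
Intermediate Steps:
c(X, z) = 2 + X - 11*X*z (c(X, z) = 2 + ((-11*X)*z + X) = 2 + (-11*X*z + X) = 2 + (X - 11*X*z) = 2 + X - 11*X*z)
o(p, S) = -8 + p + S*p (o(p, S) = -8 + (p*S + p) = -8 + (S*p + p) = -8 + (p + S*p) = -8 + p + S*p)
-2322 + o(72, c(-3, -13)) = -2322 + (-8 + 72 + (2 - 3 - 11*(-3)*(-13))*72) = -2322 + (-8 + 72 + (2 - 3 - 429)*72) = -2322 + (-8 + 72 - 430*72) = -2322 + (-8 + 72 - 30960) = -2322 - 30896 = -33218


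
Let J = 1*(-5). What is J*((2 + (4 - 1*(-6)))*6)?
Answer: -360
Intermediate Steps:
J = -5
J*((2 + (4 - 1*(-6)))*6) = -5*(2 + (4 - 1*(-6)))*6 = -5*(2 + (4 + 6))*6 = -5*(2 + 10)*6 = -60*6 = -5*72 = -360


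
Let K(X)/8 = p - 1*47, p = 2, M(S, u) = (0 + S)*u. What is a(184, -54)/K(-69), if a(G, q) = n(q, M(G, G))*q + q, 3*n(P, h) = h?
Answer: 33859/20 ≈ 1692.9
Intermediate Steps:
M(S, u) = S*u
n(P, h) = h/3
a(G, q) = q + q*G²/3 (a(G, q) = ((G*G)/3)*q + q = (G²/3)*q + q = q*G²/3 + q = q + q*G²/3)
K(X) = -360 (K(X) = 8*(2 - 1*47) = 8*(2 - 47) = 8*(-45) = -360)
a(184, -54)/K(-69) = ((⅓)*(-54)*(3 + 184²))/(-360) = ((⅓)*(-54)*(3 + 33856))*(-1/360) = ((⅓)*(-54)*33859)*(-1/360) = -609462*(-1/360) = 33859/20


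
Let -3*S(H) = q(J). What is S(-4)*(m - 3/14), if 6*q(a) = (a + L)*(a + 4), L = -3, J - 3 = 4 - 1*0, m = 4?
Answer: -583/63 ≈ -9.2540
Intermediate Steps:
J = 7 (J = 3 + (4 - 1*0) = 3 + (4 + 0) = 3 + 4 = 7)
q(a) = (-3 + a)*(4 + a)/6 (q(a) = ((a - 3)*(a + 4))/6 = ((-3 + a)*(4 + a))/6 = (-3 + a)*(4 + a)/6)
S(H) = -22/9 (S(H) = -(-2 + (⅙)*7 + (⅙)*7²)/3 = -(-2 + 7/6 + (⅙)*49)/3 = -(-2 + 7/6 + 49/6)/3 = -⅓*22/3 = -22/9)
S(-4)*(m - 3/14) = -22*(4 - 3/14)/9 = -22/9*53/14 = -583/63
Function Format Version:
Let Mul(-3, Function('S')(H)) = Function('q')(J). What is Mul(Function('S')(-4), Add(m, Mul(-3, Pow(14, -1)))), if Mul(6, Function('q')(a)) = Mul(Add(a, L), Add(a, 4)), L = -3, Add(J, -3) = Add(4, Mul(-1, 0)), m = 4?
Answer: Rational(-583, 63) ≈ -9.2540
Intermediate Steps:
J = 7 (J = Add(3, Add(4, Mul(-1, 0))) = Add(3, Add(4, 0)) = Add(3, 4) = 7)
Function('q')(a) = Mul(Rational(1, 6), Add(-3, a), Add(4, a)) (Function('q')(a) = Mul(Rational(1, 6), Mul(Add(a, -3), Add(a, 4))) = Mul(Rational(1, 6), Mul(Add(-3, a), Add(4, a))) = Mul(Rational(1, 6), Add(-3, a), Add(4, a)))
Function('S')(H) = Rational(-22, 9) (Function('S')(H) = Mul(Rational(-1, 3), Add(-2, Mul(Rational(1, 6), 7), Mul(Rational(1, 6), Pow(7, 2)))) = Mul(Rational(-1, 3), Add(-2, Rational(7, 6), Mul(Rational(1, 6), 49))) = Mul(Rational(-1, 3), Add(-2, Rational(7, 6), Rational(49, 6))) = Mul(Rational(-1, 3), Rational(22, 3)) = Rational(-22, 9))
Mul(Function('S')(-4), Add(m, Mul(-3, Pow(14, -1)))) = Mul(Rational(-22, 9), Add(4, Mul(-3, Pow(14, -1)))) = Mul(Rational(-22, 9), Add(4, Mul(-3, Rational(1, 14)))) = Mul(Rational(-22, 9), Add(4, Rational(-3, 14))) = Mul(Rational(-22, 9), Rational(53, 14)) = Rational(-583, 63)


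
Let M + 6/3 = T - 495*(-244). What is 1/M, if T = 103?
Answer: 1/120881 ≈ 8.2726e-6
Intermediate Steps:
M = 120881 (M = -2 + (103 - 495*(-244)) = -2 + (103 + 120780) = -2 + 120883 = 120881)
1/M = 1/120881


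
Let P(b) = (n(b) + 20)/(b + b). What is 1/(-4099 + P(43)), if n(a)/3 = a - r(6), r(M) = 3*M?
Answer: -86/352419 ≈ -0.00024403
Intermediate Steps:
n(a) = -54 + 3*a (n(a) = 3*(a - 3*6) = 3*(a - 1*18) = 3*(a - 18) = 3*(-18 + a) = -54 + 3*a)
P(b) = (-34 + 3*b)/(2*b) (P(b) = ((-54 + 3*b) + 20)/(b + b) = (-34 + 3*b)/((2*b)) = (-34 + 3*b)*(1/(2*b)) = (-34 + 3*b)/(2*b))
1/(-4099 + P(43)) = 1/(-4099 + (3/2 - 17/43)) = 1/(-4099 + 95/86) = 1/(-352419/86) = -86/352419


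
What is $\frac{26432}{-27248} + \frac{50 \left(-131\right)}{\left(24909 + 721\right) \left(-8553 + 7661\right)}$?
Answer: $- \frac{3775680327}{3893391788} \approx -0.96977$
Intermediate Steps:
$\frac{26432}{-27248} + \frac{50 \left(-131\right)}{\left(24909 + 721\right) \left(-8553 + 7661\right)} = 26432 \left(- \frac{1}{27248}\right) - \frac{6550}{25630 \left(-892\right)} = - \frac{1652}{1703} - \frac{6550}{-22861960} = - \frac{1652}{1703} - - \frac{655}{2286196} = - \frac{1652}{1703} + \frac{655}{2286196} = - \frac{3775680327}{3893391788}$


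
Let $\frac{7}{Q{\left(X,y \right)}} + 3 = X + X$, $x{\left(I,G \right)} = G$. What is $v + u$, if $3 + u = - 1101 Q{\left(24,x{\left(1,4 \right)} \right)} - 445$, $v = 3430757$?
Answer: $\frac{51452066}{15} \approx 3.4301 \cdot 10^{6}$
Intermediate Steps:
$Q{\left(X,y \right)} = \frac{7}{-3 + 2 X}$ ($Q{\left(X,y \right)} = \frac{7}{-3 + \left(X + X\right)} = \frac{7}{-3 + 2 X}$)
$u = - \frac{9289}{15}$ ($u = -3 - \left(445 + 1101 \frac{7}{-3 + 2 \cdot 24}\right) = -3 - \left(445 + 1101 \frac{7}{-3 + 48}\right) = -3 - \left(445 + 1101 \cdot \frac{7}{45}\right) = -3 - \left(445 + 1101 \cdot 7 \cdot \frac{1}{45}\right) = -3 - \frac{9244}{15} = - \frac{9289}{15} \approx -619.27$)
$v + u = 3430757 - \frac{9289}{15} = \frac{51452066}{15}$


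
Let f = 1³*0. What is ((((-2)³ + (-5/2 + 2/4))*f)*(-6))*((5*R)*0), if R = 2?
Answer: 0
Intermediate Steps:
f = 0 (f = 1*0 = 0)
((((-2)³ + (-5/2 + 2/4))*f)*(-6))*((5*R)*0) = ((((-2)³ + (-5/2 + 2/4))*0)*(-6))*((5*2)*0) = (((-8 + (-5*½ + 2*(¼)))*0)*(-6))*(10*0) = (((-8 + (-5/2 + ½))*0)*(-6))*0 = (((-8 - 2)*0)*(-6))*0 = (-10*0*(-6))*0 = (0*(-6))*0 = 0*0 = 0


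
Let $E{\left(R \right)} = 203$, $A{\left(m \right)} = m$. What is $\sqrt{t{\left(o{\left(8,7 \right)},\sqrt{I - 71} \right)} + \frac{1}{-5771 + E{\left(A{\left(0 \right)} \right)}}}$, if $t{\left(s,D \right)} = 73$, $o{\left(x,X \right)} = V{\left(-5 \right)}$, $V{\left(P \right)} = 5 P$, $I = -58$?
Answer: $\frac{\sqrt{35362281}}{696} \approx 8.544$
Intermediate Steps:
$o{\left(x,X \right)} = -25$ ($o{\left(x,X \right)} = 5 \left(-5\right) = -25$)
$\sqrt{t{\left(o{\left(8,7 \right)},\sqrt{I - 71} \right)} + \frac{1}{-5771 + E{\left(A{\left(0 \right)} \right)}}} = \sqrt{73 + \frac{1}{-5771 + 203}} = \sqrt{73 + \frac{1}{-5568}} = \sqrt{73 - \frac{1}{5568}} = \sqrt{\frac{406463}{5568}} = \frac{\sqrt{35362281}}{696}$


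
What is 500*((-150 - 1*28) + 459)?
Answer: 140500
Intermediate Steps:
500*((-150 - 1*28) + 459) = 500*((-150 - 28) + 459) = 500*(-178 + 459) = 500*281 = 140500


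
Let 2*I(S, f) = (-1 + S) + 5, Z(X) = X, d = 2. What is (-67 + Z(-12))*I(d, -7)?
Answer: -237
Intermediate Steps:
I(S, f) = 2 + S/2 (I(S, f) = ((-1 + S) + 5)/2 = (4 + S)/2 = 2 + S/2)
(-67 + Z(-12))*I(d, -7) = (-67 - 12)*(2 + (1/2)*2) = -79*(2 + 1) = -79*3 = -237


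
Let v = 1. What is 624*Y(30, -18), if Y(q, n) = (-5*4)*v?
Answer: -12480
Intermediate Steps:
Y(q, n) = -20 (Y(q, n) = -5*4*1 = -20*1 = -20)
624*Y(30, -18) = 624*(-20) = -12480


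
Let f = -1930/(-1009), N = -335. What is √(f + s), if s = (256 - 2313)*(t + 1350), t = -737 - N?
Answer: I*√1985292653546/1009 ≈ 1396.4*I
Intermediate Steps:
t = -402 (t = -737 - 1*(-335) = -737 + 335 = -402)
s = -1950036 (s = (256 - 2313)*(-402 + 1350) = -2057*948 = -1950036)
f = 1930/1009 (f = -1930*(-1/1009) = 1930/1009 ≈ 1.9128)
√(f + s) = √(1930/1009 - 1950036) = √(-1967584394/1009) = I*√1985292653546/1009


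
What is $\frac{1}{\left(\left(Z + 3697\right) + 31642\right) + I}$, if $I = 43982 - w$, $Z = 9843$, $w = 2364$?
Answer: $\frac{1}{86800} \approx 1.1521 \cdot 10^{-5}$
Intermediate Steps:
$I = 41618$ ($I = 43982 - 2364 = 41618$)
$\frac{1}{\left(\left(Z + 3697\right) + 31642\right) + I} = \frac{1}{\left(\left(9843 + 3697\right) + 31642\right) + 41618} = \frac{1}{\left(13540 + 31642\right) + 41618} = \frac{1}{45182 + 41618} = \frac{1}{86800}$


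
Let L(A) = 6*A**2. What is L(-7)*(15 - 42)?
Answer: -7938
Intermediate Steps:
L(-7)*(15 - 42) = (6*(-7)**2)*(15 - 42) = (6*49)*(-27) = 294*(-27) = -7938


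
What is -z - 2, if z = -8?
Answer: 6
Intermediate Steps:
-z - 2 = -1*(-8) - 2 = 8 - 2 = 6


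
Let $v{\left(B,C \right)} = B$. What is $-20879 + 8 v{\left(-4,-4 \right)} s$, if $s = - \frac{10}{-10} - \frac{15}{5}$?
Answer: $-20815$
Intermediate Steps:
$s = -2$ ($s = \left(-10\right) \left(- \frac{1}{10}\right) - 3 = 1 - 3 = -2$)
$-20879 + 8 v{\left(-4,-4 \right)} s = -20879 + 8 \left(-4\right) \left(-2\right) = -20879 - -64 = -20879 + 64 = -20815$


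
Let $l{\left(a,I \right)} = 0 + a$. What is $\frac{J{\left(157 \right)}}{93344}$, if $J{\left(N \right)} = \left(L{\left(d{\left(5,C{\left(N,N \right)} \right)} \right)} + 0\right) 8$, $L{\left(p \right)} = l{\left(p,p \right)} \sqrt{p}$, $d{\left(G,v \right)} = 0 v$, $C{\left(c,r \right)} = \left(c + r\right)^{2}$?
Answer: $0$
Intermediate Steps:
$l{\left(a,I \right)} = a$
$d{\left(G,v \right)} = 0$
$L{\left(p \right)} = p^{\frac{3}{2}}$ ($L{\left(p \right)} = p \sqrt{p} = p^{\frac{3}{2}}$)
$J{\left(N \right)} = 0$ ($J{\left(N \right)} = \left(0^{\frac{3}{2}} + 0\right) 8 = \left(0 + 0\right) 8 = 0 \cdot 8 = 0$)
$\frac{J{\left(157 \right)}}{93344} = \frac{0}{93344} = 0 \cdot \frac{1}{93344} = 0$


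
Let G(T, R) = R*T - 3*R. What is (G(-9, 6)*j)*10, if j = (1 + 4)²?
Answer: -18000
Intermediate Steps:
j = 25 (j = 5² = 25)
G(T, R) = -3*R + R*T
(G(-9, 6)*j)*10 = ((6*(-3 - 9))*25)*10 = ((6*(-12))*25)*10 = -72*25*10 = -1800*10 = -18000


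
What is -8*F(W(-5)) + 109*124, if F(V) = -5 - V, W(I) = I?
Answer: 13516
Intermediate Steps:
-8*F(W(-5)) + 109*124 = -8*(-5 - 1*(-5)) + 109*124 = -8*(-5 + 5) + 13516 = -8*0 + 13516 = 0 + 13516 = 13516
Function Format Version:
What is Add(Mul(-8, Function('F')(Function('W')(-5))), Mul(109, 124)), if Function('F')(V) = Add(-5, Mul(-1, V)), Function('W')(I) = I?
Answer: 13516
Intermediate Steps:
Add(Mul(-8, Function('F')(Function('W')(-5))), Mul(109, 124)) = Add(Mul(-8, Add(-5, Mul(-1, -5))), Mul(109, 124)) = Add(Mul(-8, Add(-5, 5)), 13516) = Add(Mul(-8, 0), 13516) = Add(0, 13516) = 13516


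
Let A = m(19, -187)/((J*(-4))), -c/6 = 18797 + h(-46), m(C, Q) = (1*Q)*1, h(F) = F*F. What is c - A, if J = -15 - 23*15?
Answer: -180688133/1440 ≈ -1.2548e+5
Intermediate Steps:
J = -360 (J = -15 - 345 = -360)
h(F) = F²
m(C, Q) = Q (m(C, Q) = Q*1 = Q)
c = -125478 (c = -6*(18797 + (-46)²) = -6*(18797 + 2116) = -6*20913 = -125478)
A = -187/1440 (A = -187/((-360*(-4))) = -187/1440 ≈ -0.12986)
c - A = -125478 - 1*(-187/1440) = -125478 + 187/1440 = -180688133/1440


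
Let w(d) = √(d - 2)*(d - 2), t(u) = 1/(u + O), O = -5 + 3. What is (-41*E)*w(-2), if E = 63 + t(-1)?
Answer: 61664*I/3 ≈ 20555.0*I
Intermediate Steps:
O = -2
t(u) = 1/(-2 + u) (t(u) = 1/(u - 2) = 1/(-2 + u))
E = 188/3 (E = 63 + 1/(-2 - 1) = 63 + 1/(-3) = 63 - ⅓ = 188/3 ≈ 62.667)
w(d) = (-2 + d)^(3/2) (w(d) = √(-2 + d)*(-2 + d) = (-2 + d)^(3/2))
(-41*E)*w(-2) = (-41*188/3)*(-2 - 2)^(3/2) = -(-61664)*I/3 = 61664*I/3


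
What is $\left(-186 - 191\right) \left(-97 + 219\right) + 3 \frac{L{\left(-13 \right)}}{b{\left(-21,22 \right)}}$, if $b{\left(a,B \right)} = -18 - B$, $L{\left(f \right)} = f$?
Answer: $- \frac{1839721}{40} \approx -45993.0$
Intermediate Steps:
$\left(-186 - 191\right) \left(-97 + 219\right) + 3 \frac{L{\left(-13 \right)}}{b{\left(-21,22 \right)}} = \left(-186 - 191\right) \left(-97 + 219\right) + 3 \left(- \frac{13}{-18 - 22}\right) = \left(-377\right) 122 + 3 \left(- \frac{13}{-18 - 22}\right) = -45994 + 3 \left(- \frac{13}{-40}\right) = -45994 + 3 \left(\left(-13\right) \left(- \frac{1}{40}\right)\right) = -45994 + 3 \cdot \frac{13}{40} = -45994 + \frac{39}{40} = - \frac{1839721}{40}$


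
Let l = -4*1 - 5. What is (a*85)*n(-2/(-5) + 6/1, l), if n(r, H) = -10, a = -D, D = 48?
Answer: 40800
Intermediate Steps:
a = -48 (a = -1*48 = -48)
l = -9 (l = -4 - 5 = -9)
(a*85)*n(-2/(-5) + 6/1, l) = -48*85*(-10) = -4080*(-10) = 40800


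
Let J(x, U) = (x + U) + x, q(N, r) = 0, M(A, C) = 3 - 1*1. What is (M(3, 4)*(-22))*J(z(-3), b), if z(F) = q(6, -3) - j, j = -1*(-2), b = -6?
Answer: 440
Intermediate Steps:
M(A, C) = 2 (M(A, C) = 3 - 1 = 2)
j = 2
z(F) = -2 (z(F) = 0 - 1*2 = 0 - 2 = -2)
J(x, U) = U + 2*x (J(x, U) = (U + x) + x = U + 2*x)
(M(3, 4)*(-22))*J(z(-3), b) = (2*(-22))*(-6 + 2*(-2)) = -44*(-6 - 4) = -44*(-10) = 440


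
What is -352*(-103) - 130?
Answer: 36126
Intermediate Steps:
-352*(-103) - 130 = 36256 - 130 = 36126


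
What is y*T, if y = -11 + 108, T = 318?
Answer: 30846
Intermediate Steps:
y = 97
y*T = 97*318 = 30846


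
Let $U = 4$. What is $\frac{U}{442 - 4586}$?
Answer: $- \frac{1}{1036} \approx -0.00096525$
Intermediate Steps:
$\frac{U}{442 - 4586} = \frac{1}{442 - 4586} \cdot 4 = \frac{1}{-4144} \cdot 4 = \left(- \frac{1}{4144}\right) 4 = - \frac{1}{1036}$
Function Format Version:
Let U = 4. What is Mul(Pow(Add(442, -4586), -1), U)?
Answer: Rational(-1, 1036) ≈ -0.00096525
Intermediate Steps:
Mul(Pow(Add(442, -4586), -1), U) = Mul(Pow(Add(442, -4586), -1), 4) = Mul(Pow(-4144, -1), 4) = Mul(Rational(-1, 4144), 4) = Rational(-1, 1036)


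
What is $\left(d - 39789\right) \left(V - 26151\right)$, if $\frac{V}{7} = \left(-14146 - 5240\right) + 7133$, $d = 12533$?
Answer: $3050546032$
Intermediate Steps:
$V = -85771$ ($V = 7 \left(\left(-14146 - 5240\right) + 7133\right) = 7 \left(-19386 + 7133\right) = 7 \left(-12253\right) = -85771$)
$\left(d - 39789\right) \left(V - 26151\right) = \left(12533 - 39789\right) \left(-85771 - 26151\right) = \left(-27256\right) \left(-111922\right) = 3050546032$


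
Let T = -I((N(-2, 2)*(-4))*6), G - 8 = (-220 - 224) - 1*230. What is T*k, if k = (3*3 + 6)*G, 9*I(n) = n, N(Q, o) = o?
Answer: -53280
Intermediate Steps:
I(n) = n/9
G = -666 (G = 8 + ((-220 - 224) - 1*230) = 8 + (-444 - 230) = 8 - 674 = -666)
k = -9990 (k = (3*3 + 6)*(-666) = (9 + 6)*(-666) = 15*(-666) = -9990)
T = 16/3 (T = -(2*(-4))*6/9 = -(-8*6)/9 = -(-48)/9 = -1*(-16/3) = 16/3 ≈ 5.3333)
T*k = (16/3)*(-9990) = -53280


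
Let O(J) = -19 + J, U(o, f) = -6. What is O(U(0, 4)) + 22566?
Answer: 22541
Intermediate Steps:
O(U(0, 4)) + 22566 = (-19 - 6) + 22566 = -25 + 22566 = 22541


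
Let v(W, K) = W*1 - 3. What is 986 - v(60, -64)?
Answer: 929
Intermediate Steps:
v(W, K) = -3 + W (v(W, K) = W - 3 = -3 + W)
986 - v(60, -64) = 986 - (-3 + 60) = 986 - 1*57 = 986 - 57 = 929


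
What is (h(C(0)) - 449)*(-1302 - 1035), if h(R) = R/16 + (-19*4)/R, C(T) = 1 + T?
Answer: 19628463/16 ≈ 1.2268e+6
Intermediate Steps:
h(R) = -76/R + R/16 (h(R) = R*(1/16) - 76/R = R/16 - 76/R = -76/R + R/16)
(h(C(0)) - 449)*(-1302 - 1035) = ((-76/(1 + 0) + (1 + 0)/16) - 449)*(-1302 - 1035) = ((-76/1 + (1/16)*1) - 449)*(-2337) = ((-76*1 + 1/16) - 449)*(-2337) = ((-76 + 1/16) - 449)*(-2337) = (-1215/16 - 449)*(-2337) = -8399/16*(-2337) = 19628463/16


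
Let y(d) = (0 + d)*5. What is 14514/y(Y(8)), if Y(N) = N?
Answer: 7257/20 ≈ 362.85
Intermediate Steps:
y(d) = 5*d (y(d) = d*5 = 5*d)
14514/y(Y(8)) = 14514/((5*8)) = 14514/40 = 14514*(1/40) = 7257/20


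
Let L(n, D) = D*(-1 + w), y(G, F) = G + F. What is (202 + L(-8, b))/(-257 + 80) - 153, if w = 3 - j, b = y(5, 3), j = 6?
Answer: -27251/177 ≈ -153.96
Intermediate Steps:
y(G, F) = F + G
b = 8 (b = 3 + 5 = 8)
w = -3 (w = 3 - 1*6 = 3 - 6 = -3)
L(n, D) = -4*D (L(n, D) = D*(-1 - 3) = D*(-4) = -4*D)
(202 + L(-8, b))/(-257 + 80) - 153 = (202 - 4*8)/(-257 + 80) - 153 = (202 - 32)/(-177) - 153 = -1/177*170 - 153 = -170/177 - 153 = -27251/177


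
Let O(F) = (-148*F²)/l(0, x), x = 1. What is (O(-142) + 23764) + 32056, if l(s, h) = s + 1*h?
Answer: -2928452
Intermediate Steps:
l(s, h) = h + s (l(s, h) = s + h = h + s)
O(F) = -148*F² (O(F) = (-148*F²)/(1 + 0) = -148*F²/1 = -148*F²*1 = -148*F²)
(O(-142) + 23764) + 32056 = (-148*(-142)² + 23764) + 32056 = (-148*20164 + 23764) + 32056 = (-2984272 + 23764) + 32056 = -2960508 + 32056 = -2928452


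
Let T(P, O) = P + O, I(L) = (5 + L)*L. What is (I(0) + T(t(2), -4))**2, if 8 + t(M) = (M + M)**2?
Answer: 16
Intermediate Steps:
I(L) = L*(5 + L)
t(M) = -8 + 4*M**2 (t(M) = -8 + (M + M)**2 = -8 + (2*M)**2 = -8 + 4*M**2)
T(P, O) = O + P
(I(0) + T(t(2), -4))**2 = (0*(5 + 0) + (-4 + (-8 + 4*2**2)))**2 = (0*5 + (-4 + (-8 + 4*4)))**2 = (0 + (-4 + (-8 + 16)))**2 = (0 + (-4 + 8))**2 = (0 + 4)**2 = 4**2 = 16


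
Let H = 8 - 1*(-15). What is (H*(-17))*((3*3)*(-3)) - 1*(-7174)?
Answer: 17731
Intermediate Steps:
H = 23 (H = 8 + 15 = 23)
(H*(-17))*((3*3)*(-3)) - 1*(-7174) = (23*(-17))*((3*3)*(-3)) - 1*(-7174) = -3519*(-3) + 7174 = -391*(-27) + 7174 = 10557 + 7174 = 17731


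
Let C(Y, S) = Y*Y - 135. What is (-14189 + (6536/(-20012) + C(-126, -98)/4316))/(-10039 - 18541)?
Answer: 306310639293/617126453840 ≈ 0.49635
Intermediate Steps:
C(Y, S) = -135 + Y**2 (C(Y, S) = Y**2 - 135 = -135 + Y**2)
(-14189 + (6536/(-20012) + C(-126, -98)/4316))/(-10039 - 18541) = (-14189 + (6536/(-20012) + (-135 + (-126)**2)/4316))/(-10039 - 18541) = (-14189 + (6536*(-1/20012) + (-135 + 15876)*(1/4316)))/(-28580) = (-14189 + (-1634/5003 + 15741*(1/4316)))*(-1/28580) = (-14189 + (-1634/5003 + 15741/4316))*(-1/28580) = (-14189 + 71699879/21592948)*(-1/28580) = -306310639293/21592948*(-1/28580) = 306310639293/617126453840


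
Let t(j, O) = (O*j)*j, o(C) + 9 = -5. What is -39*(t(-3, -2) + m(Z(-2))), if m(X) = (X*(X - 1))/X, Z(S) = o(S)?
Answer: 1287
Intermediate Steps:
o(C) = -14 (o(C) = -9 - 5 = -14)
Z(S) = -14
m(X) = -1 + X (m(X) = (X*(-1 + X))/X = -1 + X)
t(j, O) = O*j²
-39*(t(-3, -2) + m(Z(-2))) = -39*(-2*(-3)² + (-1 - 14)) = -39*(-2*9 - 15) = -39*(-18 - 15) = -39*(-33) = 1287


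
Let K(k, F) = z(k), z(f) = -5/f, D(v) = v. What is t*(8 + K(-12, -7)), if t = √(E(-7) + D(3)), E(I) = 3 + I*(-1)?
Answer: 101*√13/12 ≈ 30.347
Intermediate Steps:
E(I) = 3 - I
K(k, F) = -5/k
t = √13 (t = √((3 - 1*(-7)) + 3) = √((3 + 7) + 3) = √(10 + 3) = √13 ≈ 3.6056)
t*(8 + K(-12, -7)) = √13*(8 - 5/(-12)) = √13*(8 - 5*(-1/12)) = √13*(8 + 5/12) = √13*(101/12) = 101*√13/12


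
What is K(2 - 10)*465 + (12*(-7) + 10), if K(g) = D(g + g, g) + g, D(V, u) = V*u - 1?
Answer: 55261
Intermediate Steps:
D(V, u) = -1 + V*u
K(g) = -1 + g + 2*g**2 (K(g) = (-1 + (g + g)*g) + g = (-1 + (2*g)*g) + g = (-1 + 2*g**2) + g = -1 + g + 2*g**2)
K(2 - 10)*465 + (12*(-7) + 10) = (-1 + (2 - 10) + 2*(2 - 10)**2)*465 + (12*(-7) + 10) = (-1 - 8 + 2*(-8)**2)*465 + (-84 + 10) = (-1 - 8 + 2*64)*465 - 74 = (-1 - 8 + 128)*465 - 74 = 119*465 - 74 = 55335 - 74 = 55261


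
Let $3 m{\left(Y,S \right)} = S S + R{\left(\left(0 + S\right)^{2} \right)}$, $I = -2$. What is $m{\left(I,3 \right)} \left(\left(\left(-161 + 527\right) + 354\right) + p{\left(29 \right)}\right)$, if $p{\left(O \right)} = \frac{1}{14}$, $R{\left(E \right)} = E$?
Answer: $\frac{30243}{7} \approx 4320.4$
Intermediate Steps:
$p{\left(O \right)} = \frac{1}{14}$
$m{\left(Y,S \right)} = \frac{2 S^{2}}{3}$ ($m{\left(Y,S \right)} = \frac{S S + \left(0 + S\right)^{2}}{3} = \frac{S^{2} + S^{2}}{3} = \frac{2 S^{2}}{3}$)
$m{\left(I,3 \right)} \left(\left(\left(-161 + 527\right) + 354\right) + p{\left(29 \right)}\right) = \frac{2 \cdot 3^{2}}{3} \left(\left(\left(-161 + 527\right) + 354\right) + \frac{1}{14}\right) = \frac{2}{3} \cdot 9 \left(\left(366 + 354\right) + \frac{1}{14}\right) = 6 \left(720 + \frac{1}{14}\right) = 6 \cdot \frac{10081}{14} = \frac{30243}{7}$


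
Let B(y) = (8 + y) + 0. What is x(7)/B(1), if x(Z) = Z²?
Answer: 49/9 ≈ 5.4444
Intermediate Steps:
B(y) = 8 + y
x(7)/B(1) = 7²/(8 + 1) = 49/9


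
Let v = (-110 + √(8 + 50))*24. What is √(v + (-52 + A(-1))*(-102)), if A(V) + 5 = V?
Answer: 2*√(819 + 6*√58) ≈ 58.811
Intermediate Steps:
A(V) = -5 + V
v = -2640 + 24*√58 (v = (-110 + √58)*24 = -2640 + 24*√58 ≈ -2457.2)
√(v + (-52 + A(-1))*(-102)) = √((-2640 + 24*√58) + (-52 + (-5 - 1))*(-102)) = √((-2640 + 24*√58) + (-52 - 6)*(-102)) = √((-2640 + 24*√58) - 58*(-102)) = √((-2640 + 24*√58) + 5916) = √(3276 + 24*√58)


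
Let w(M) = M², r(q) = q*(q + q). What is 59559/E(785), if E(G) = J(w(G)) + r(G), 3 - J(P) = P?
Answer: 59559/616228 ≈ 0.096651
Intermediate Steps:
r(q) = 2*q² (r(q) = q*(2*q) = 2*q²)
J(P) = 3 - P
E(G) = 3 + G² (E(G) = (3 - G²) + 2*G² = 3 + G²)
59559/E(785) = 59559/(3 + 785²) = 59559/(3 + 616225) = 59559/616228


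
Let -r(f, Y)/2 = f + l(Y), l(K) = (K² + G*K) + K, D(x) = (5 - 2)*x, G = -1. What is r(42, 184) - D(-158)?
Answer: -67322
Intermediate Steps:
D(x) = 3*x
l(K) = K² (l(K) = (K² - K) + K = K²)
r(f, Y) = -2*f - 2*Y² (r(f, Y) = -2*(f + Y²) = -2*f - 2*Y²)
r(42, 184) - D(-158) = (-2*42 - 2*184²) - 3*(-158) = (-84 - 2*33856) - 1*(-474) = (-84 - 67712) + 474 = -67796 + 474 = -67322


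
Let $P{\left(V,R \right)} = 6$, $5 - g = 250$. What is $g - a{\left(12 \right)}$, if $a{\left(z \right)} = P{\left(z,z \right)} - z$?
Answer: $-239$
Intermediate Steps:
$g = -245$ ($g = 5 - 250 = -245$)
$a{\left(z \right)} = 6 - z$
$g - a{\left(12 \right)} = -245 - \left(6 - 12\right) = -245 - -6 = -245 + 6 = -239$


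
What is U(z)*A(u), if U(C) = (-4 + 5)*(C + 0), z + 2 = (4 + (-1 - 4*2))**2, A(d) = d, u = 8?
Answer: 184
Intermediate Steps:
z = 23 (z = -2 + (4 + (-1 - 4*2))**2 = -2 + (4 + (-1 - 8))**2 = -2 + (4 - 9)**2 = -2 + (-5)**2 = -2 + 25 = 23)
U(C) = C (U(C) = 1*C = C)
U(z)*A(u) = 23*8 = 184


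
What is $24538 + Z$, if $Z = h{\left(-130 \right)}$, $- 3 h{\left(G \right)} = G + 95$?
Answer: $\frac{73649}{3} \approx 24550.0$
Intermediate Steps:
$h{\left(G \right)} = - \frac{95}{3} - \frac{G}{3}$ ($h{\left(G \right)} = - \frac{G + 95}{3} = - \frac{95 + G}{3} = - \frac{95}{3} - \frac{G}{3}$)
$Z = \frac{35}{3}$ ($Z = - \frac{95}{3} - - \frac{130}{3} = - \frac{95}{3} + \frac{130}{3} = \frac{35}{3} \approx 11.667$)
$24538 + Z = 24538 + \frac{35}{3} = \frac{73649}{3}$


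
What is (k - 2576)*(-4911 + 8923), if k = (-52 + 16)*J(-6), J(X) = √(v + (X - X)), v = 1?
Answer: -10479344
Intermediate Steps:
J(X) = 1 (J(X) = √(1 + (X - X)) = √(1 + 0) = √1 = 1)
k = -36 (k = (-52 + 16)*1 = -36*1 = -36)
(k - 2576)*(-4911 + 8923) = (-36 - 2576)*(-4911 + 8923) = -2612*4012 = -10479344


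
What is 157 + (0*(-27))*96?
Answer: 157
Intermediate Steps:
157 + (0*(-27))*96 = 157 + 0*96 = 157 + 0 = 157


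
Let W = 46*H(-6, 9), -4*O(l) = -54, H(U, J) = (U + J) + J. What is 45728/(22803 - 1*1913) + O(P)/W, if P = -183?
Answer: 8507957/3843760 ≈ 2.2134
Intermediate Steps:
H(U, J) = U + 2*J (H(U, J) = (J + U) + J = U + 2*J)
O(l) = 27/2 (O(l) = -¼*(-54) = 27/2)
W = 552 (W = 46*(-6 + 2*9) = 46*(-6 + 18) = 46*12 = 552)
45728/(22803 - 1*1913) + O(P)/W = 45728/(22803 - 1*1913) + (27/2)/552 = 45728/(22803 - 1913) + (27/2)*(1/552) = 45728/20890 + 9/368 = 45728*(1/20890) + 9/368 = 22864/10445 + 9/368 = 8507957/3843760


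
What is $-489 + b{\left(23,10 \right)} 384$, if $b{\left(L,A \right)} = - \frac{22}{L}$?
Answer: $- \frac{19695}{23} \approx -856.3$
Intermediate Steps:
$-489 + b{\left(23,10 \right)} 384 = -489 + - \frac{22}{23} \cdot 384 = -489 + \left(-22\right) \frac{1}{23} \cdot 384 = -489 - \frac{8448}{23} = - \frac{19695}{23}$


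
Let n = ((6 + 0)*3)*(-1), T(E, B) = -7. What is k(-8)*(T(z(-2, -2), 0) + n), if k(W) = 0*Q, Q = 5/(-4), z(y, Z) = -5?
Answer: 0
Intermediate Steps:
Q = -5/4 (Q = 5*(-1/4) = -5/4 ≈ -1.2500)
n = -18 (n = (6*3)*(-1) = 18*(-1) = -18)
k(W) = 0 (k(W) = 0*(-5/4) = 0)
k(-8)*(T(z(-2, -2), 0) + n) = 0*(-7 - 18) = 0*(-25) = 0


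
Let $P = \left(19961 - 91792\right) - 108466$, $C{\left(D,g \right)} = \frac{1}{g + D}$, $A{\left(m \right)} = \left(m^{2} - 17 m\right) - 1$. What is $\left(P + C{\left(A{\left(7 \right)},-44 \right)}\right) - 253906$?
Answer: $- \frac{49933346}{115} \approx -4.342 \cdot 10^{5}$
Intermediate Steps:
$A{\left(m \right)} = -1 + m^{2} - 17 m$
$C{\left(D,g \right)} = \frac{1}{D + g}$
$P = -180297$ ($P = -71831 - 108466 = -180297$)
$\left(P + C{\left(A{\left(7 \right)},-44 \right)}\right) - 253906 = \left(-180297 + \frac{1}{\left(-1 + 7^{2} - 119\right) - 44}\right) - 253906 = \left(-180297 + \frac{1}{\left(-1 + 49 - 119\right) - 44}\right) - 253906 = \left(-180297 + \frac{1}{-71 - 44}\right) - 253906 = \left(-180297 + \frac{1}{-115}\right) - 253906 = \left(-180297 - \frac{1}{115}\right) - 253906 = - \frac{20734156}{115} - 253906 = - \frac{49933346}{115}$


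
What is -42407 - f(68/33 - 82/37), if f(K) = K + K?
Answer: -51778567/1221 ≈ -42407.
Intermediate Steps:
f(K) = 2*K
-42407 - f(68/33 - 82/37) = -42407 - 2*(68/33 - 82/37) = -42407 - 2*(-190)/1221 = -42407 - 1*(-380/1221) = -42407 + 380/1221 = -51778567/1221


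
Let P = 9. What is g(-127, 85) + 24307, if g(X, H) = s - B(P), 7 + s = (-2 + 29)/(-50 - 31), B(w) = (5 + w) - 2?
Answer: 72863/3 ≈ 24288.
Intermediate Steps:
B(w) = 3 + w
s = -22/3 (s = -7 + (-2 + 29)/(-50 - 31) = -7 + 27/(-81) = -7 + 27*(-1/81) = -7 - ⅓ = -22/3 ≈ -7.3333)
g(X, H) = -58/3 (g(X, H) = -22/3 - (3 + 9) = -22/3 - 1*12 = -22/3 - 12 = -58/3)
g(-127, 85) + 24307 = -58/3 + 24307 = 72863/3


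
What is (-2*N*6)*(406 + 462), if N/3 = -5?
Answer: 156240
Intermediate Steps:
N = -15 (N = 3*(-5) = -15)
(-2*N*6)*(406 + 462) = (-2*(-15)*6)*(406 + 462) = (30*6)*868 = 180*868 = 156240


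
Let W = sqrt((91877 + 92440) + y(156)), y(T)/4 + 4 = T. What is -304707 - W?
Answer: -304707 - 5*sqrt(7397) ≈ -3.0514e+5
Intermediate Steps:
y(T) = -16 + 4*T
W = 5*sqrt(7397) (W = sqrt((91877 + 92440) + (-16 + 4*156)) = sqrt(184317 + (-16 + 624)) = sqrt(184317 + 608) = sqrt(184925) = 5*sqrt(7397) ≈ 430.03)
-304707 - W = -304707 - 5*sqrt(7397)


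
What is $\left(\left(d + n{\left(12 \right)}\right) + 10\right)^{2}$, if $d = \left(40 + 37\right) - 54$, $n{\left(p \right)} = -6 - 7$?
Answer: $400$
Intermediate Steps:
$n{\left(p \right)} = -13$
$d = 23$ ($d = 77 - 54 = 23$)
$\left(\left(d + n{\left(12 \right)}\right) + 10\right)^{2} = \left(\left(23 - 13\right) + 10\right)^{2} = \left(10 + 10\right)^{2} = 20^{2} = 400$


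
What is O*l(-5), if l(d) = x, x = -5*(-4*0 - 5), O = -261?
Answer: -6525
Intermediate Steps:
x = 25 (x = -5*(0 - 5) = -5*(-5) = 25)
l(d) = 25
O*l(-5) = -261*25 = -6525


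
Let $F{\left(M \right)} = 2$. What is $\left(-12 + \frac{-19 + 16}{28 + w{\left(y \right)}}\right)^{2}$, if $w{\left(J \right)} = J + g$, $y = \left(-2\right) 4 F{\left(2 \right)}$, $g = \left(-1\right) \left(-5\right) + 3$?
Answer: $\frac{59049}{400} \approx 147.62$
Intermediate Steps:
$g = 8$ ($g = 5 + 3 = 8$)
$y = -16$ ($y = \left(-2\right) 4 \cdot 2 = \left(-8\right) 2 = -16$)
$w{\left(J \right)} = 8 + J$ ($w{\left(J \right)} = J + 8 = 8 + J$)
$\left(-12 + \frac{-19 + 16}{28 + w{\left(y \right)}}\right)^{2} = \left(-12 + \frac{-19 + 16}{28 + \left(8 - 16\right)}\right)^{2} = \left(-12 - \frac{3}{28 - 8}\right)^{2} = \left(-12 - \frac{3}{20}\right)^{2} = \left(- \frac{243}{20}\right)^{2} = \frac{59049}{400}$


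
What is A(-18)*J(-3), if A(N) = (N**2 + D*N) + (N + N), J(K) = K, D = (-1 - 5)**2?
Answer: 1080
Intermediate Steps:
D = 36 (D = (-6)**2 = 36)
A(N) = N**2 + 38*N (A(N) = (N**2 + 36*N) + (N + N) = (N**2 + 36*N) + 2*N = N**2 + 38*N)
A(-18)*J(-3) = -18*(38 - 18)*(-3) = -18*20*(-3) = -360*(-3) = 1080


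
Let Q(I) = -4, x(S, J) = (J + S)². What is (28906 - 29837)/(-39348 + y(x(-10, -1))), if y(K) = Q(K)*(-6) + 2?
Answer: 931/39322 ≈ 0.023676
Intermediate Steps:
y(K) = 26 (y(K) = -4*(-6) + 2 = 24 + 2 = 26)
(28906 - 29837)/(-39348 + y(x(-10, -1))) = (28906 - 29837)/(-39348 + 26) = -931/(-39322) = -931*(-1/39322) = 931/39322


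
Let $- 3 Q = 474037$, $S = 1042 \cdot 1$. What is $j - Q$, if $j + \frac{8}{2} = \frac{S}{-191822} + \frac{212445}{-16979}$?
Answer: $\frac{771875697752363}{4885418607} \approx 1.58 \cdot 10^{5}$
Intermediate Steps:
$S = 1042$
$j = - \frac{26898549930}{1628472869}$ ($j = -4 + \left(\frac{1042}{-191822} + \frac{212445}{-16979}\right) = -4 + \left(1042 \left(- \frac{1}{191822}\right) + 212445 \left(- \frac{1}{16979}\right)\right) = -4 - \frac{20384658454}{1628472869} = - \frac{26898549930}{1628472869} \approx -16.518$)
$Q = - \frac{474037}{3}$ ($Q = \left(- \frac{1}{3}\right) 474037 = - \frac{474037}{3} \approx -1.5801 \cdot 10^{5}$)
$j - Q = - \frac{26898549930}{1628472869} - - \frac{474037}{3} = - \frac{26898549930}{1628472869} + \frac{474037}{3} = \frac{771875697752363}{4885418607}$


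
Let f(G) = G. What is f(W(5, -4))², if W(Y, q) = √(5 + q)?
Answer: 1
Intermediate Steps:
f(W(5, -4))² = (√(5 - 4))² = (√1)² = 1² = 1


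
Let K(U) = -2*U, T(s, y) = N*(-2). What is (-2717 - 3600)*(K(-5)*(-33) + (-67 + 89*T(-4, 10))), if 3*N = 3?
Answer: 3632275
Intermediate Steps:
N = 1 (N = (⅓)*3 = 1)
T(s, y) = -2 (T(s, y) = 1*(-2) = -2)
(-2717 - 3600)*(K(-5)*(-33) + (-67 + 89*T(-4, 10))) = (-2717 - 3600)*(-2*(-5)*(-33) + (-67 + 89*(-2))) = -6317*(10*(-33) + (-67 - 178)) = -6317*(-330 - 245) = -6317*(-575) = 3632275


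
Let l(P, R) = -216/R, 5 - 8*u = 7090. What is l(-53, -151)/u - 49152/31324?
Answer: -13159664448/8377877885 ≈ -1.5708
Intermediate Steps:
u = -7085/8 (u = 5/8 - ⅛*7090 = 5/8 - 3545/4 = -7085/8 ≈ -885.63)
l(-53, -151)/u - 49152/31324 = (-216/(-151))/(-7085/8) - 49152/31324 = -216*(-1/151)*(-8/7085) - 49152*1/31324 = (216/151)*(-8/7085) - 12288/7831 = -1728/1069835 - 12288/7831 = -13159664448/8377877885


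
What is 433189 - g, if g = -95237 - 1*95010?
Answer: 623436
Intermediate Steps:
g = -190247 (g = -95237 - 95010 = -190247)
433189 - g = 433189 - 1*(-190247) = 433189 + 190247 = 623436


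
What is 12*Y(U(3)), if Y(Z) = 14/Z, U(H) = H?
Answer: 56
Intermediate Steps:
12*Y(U(3)) = 12*(14/3) = 56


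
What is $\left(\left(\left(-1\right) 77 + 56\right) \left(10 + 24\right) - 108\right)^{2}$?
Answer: $675684$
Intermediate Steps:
$\left(\left(\left(-1\right) 77 + 56\right) \left(10 + 24\right) - 108\right)^{2} = \left(\left(-77 + 56\right) 34 - 108\right)^{2} = \left(\left(-21\right) 34 - 108\right)^{2} = \left(-714 - 108\right)^{2} = \left(-822\right)^{2} = 675684$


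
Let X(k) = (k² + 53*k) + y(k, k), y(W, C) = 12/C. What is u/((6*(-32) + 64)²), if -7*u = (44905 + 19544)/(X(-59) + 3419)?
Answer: -543213/3646996480 ≈ -0.00014895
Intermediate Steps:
X(k) = k² + 12/k + 53*k (X(k) = (k² + 53*k) + 12/k = k² + 12/k + 53*k)
u = -543213/222595 (u = -(44905 + 19544)/(7*((12 + (-59)²*(53 - 59))/(-59) + 3419)) = -9207/(-(12 + 3481*(-6))/59 + 3419) = -9207/(-(12 - 20886)/59 + 3419) = -9207/(-1/59*(-20874) + 3419) = -9207/(20874/59 + 3419) = -9207/222595/59 = -9207*59/222595 = -⅐*3802491/222595 = -543213/222595 ≈ -2.4404)
u/((6*(-32) + 64)²) = -543213/(222595*(6*(-32) + 64)²) = -543213/(222595*(-192 + 64)²) = -543213/(222595*((-128)²)) = -543213/222595/16384 = -543213/222595*1/16384 = -543213/3646996480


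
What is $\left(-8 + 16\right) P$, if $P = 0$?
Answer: $0$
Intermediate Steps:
$\left(-8 + 16\right) P = \left(-8 + 16\right) 0 = 8 \cdot 0 = 0$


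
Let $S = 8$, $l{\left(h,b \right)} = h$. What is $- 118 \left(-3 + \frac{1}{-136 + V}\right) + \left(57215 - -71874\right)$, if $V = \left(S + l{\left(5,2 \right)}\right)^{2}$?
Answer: $\frac{4271501}{33} \approx 1.2944 \cdot 10^{5}$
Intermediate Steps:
$V = 169$ ($V = \left(8 + 5\right)^{2} = 13^{2} = 169$)
$- 118 \left(-3 + \frac{1}{-136 + V}\right) + \left(57215 - -71874\right) = - 118 \left(-3 + \frac{1}{-136 + 169}\right) + \left(57215 - -71874\right) = - 118 \left(-3 + \frac{1}{33}\right) + \left(57215 + 71874\right) = - 118 \left(-3 + \frac{1}{33}\right) + 129089 = \left(-118\right) \left(- \frac{98}{33}\right) + 129089 = \frac{11564}{33} + 129089 = \frac{4271501}{33}$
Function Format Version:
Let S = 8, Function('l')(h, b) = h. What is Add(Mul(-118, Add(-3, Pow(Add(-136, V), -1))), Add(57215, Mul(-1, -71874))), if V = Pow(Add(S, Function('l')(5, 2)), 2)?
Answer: Rational(4271501, 33) ≈ 1.2944e+5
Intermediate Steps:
V = 169 (V = Pow(Add(8, 5), 2) = Pow(13, 2) = 169)
Add(Mul(-118, Add(-3, Pow(Add(-136, V), -1))), Add(57215, Mul(-1, -71874))) = Add(Mul(-118, Add(-3, Pow(Add(-136, 169), -1))), Add(57215, Mul(-1, -71874))) = Add(Mul(-118, Add(-3, Pow(33, -1))), Add(57215, 71874)) = Add(Mul(-118, Add(-3, Rational(1, 33))), 129089) = Add(Mul(-118, Rational(-98, 33)), 129089) = Add(Rational(11564, 33), 129089) = Rational(4271501, 33)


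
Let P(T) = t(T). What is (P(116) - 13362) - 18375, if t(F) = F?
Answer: -31621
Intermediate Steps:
P(T) = T
(P(116) - 13362) - 18375 = (116 - 13362) - 18375 = -13246 - 18375 = -31621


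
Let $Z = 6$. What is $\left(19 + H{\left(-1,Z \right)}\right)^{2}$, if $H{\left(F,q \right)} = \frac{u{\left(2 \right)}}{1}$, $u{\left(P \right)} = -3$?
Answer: $256$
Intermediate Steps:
$H{\left(F,q \right)} = -3$ ($H{\left(F,q \right)} = - \frac{3}{1} = \left(-3\right) 1 = -3$)
$\left(19 + H{\left(-1,Z \right)}\right)^{2} = \left(19 - 3\right)^{2} = 16^{2} = 256$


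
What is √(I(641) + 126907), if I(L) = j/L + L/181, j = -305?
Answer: √1708320204755183/116021 ≈ 356.24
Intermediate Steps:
I(L) = -305/L + L/181
√(I(641) + 126907) = √((-305/641 + (1/181)*641) + 126907) = √((-305*1/641 + 641/181) + 126907) = √((-305/641 + 641/181) + 126907) = √(355676/116021 + 126907) = √(14724232723/116021) = √1708320204755183/116021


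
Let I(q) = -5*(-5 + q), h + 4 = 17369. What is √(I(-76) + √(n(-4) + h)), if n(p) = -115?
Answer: √(405 + 5*√690) ≈ 23.159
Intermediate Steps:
h = 17365 (h = -4 + 17369 = 17365)
I(q) = 25 - 5*q
√(I(-76) + √(n(-4) + h)) = √((25 - 5*(-76)) + √(-115 + 17365)) = √((25 + 380) + √17250) = √(405 + 5*√690)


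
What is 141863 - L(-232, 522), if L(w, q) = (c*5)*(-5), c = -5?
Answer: 141738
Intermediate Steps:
L(w, q) = 125 (L(w, q) = -5*5*(-5) = -25*(-5) = 125)
141863 - L(-232, 522) = 141863 - 1*125 = 141863 - 125 = 141738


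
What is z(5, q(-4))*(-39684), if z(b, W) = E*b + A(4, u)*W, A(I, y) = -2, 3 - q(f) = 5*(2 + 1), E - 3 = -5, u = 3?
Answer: -555576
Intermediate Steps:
E = -2 (E = 3 - 5 = -2)
q(f) = -12 (q(f) = 3 - 5*(2 + 1) = 3 - 5*3 = 3 - 1*15 = 3 - 15 = -12)
z(b, W) = -2*W - 2*b (z(b, W) = -2*b - 2*W = -2*W - 2*b)
z(5, q(-4))*(-39684) = (-2*(-12) - 2*5)*(-39684) = (24 - 10)*(-39684) = 14*(-39684) = -555576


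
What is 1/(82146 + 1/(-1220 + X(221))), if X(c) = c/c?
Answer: 1219/100135973 ≈ 1.2173e-5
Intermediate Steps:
X(c) = 1
1/(82146 + 1/(-1220 + X(221))) = 1/(82146 + 1/(-1220 + 1)) = 1/(82146 + 1/(-1219)) = 1/(82146 - 1/1219) = 1/(100135973/1219) = 1219/100135973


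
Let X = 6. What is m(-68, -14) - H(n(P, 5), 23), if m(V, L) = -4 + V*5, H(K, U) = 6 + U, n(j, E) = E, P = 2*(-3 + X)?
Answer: -373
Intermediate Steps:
P = 6 (P = 2*(-3 + 6) = 2*3 = 6)
m(V, L) = -4 + 5*V
m(-68, -14) - H(n(P, 5), 23) = (-4 + 5*(-68)) - (6 + 23) = (-4 - 340) - 1*29 = -344 - 29 = -373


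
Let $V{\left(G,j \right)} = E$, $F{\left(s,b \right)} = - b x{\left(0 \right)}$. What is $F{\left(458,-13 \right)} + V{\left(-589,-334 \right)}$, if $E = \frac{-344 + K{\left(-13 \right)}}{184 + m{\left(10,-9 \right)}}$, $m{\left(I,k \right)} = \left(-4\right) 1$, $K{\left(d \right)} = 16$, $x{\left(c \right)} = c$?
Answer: $- \frac{82}{45} \approx -1.8222$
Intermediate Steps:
$m{\left(I,k \right)} = -4$
$F{\left(s,b \right)} = 0$ ($F{\left(s,b \right)} = - b 0 = 0$)
$E = - \frac{82}{45}$ ($E = \frac{-344 + 16}{184 - 4} = - \frac{328}{180} = \left(-328\right) \frac{1}{180} = - \frac{82}{45} \approx -1.8222$)
$V{\left(G,j \right)} = - \frac{82}{45}$
$F{\left(458,-13 \right)} + V{\left(-589,-334 \right)} = 0 - \frac{82}{45} = - \frac{82}{45}$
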